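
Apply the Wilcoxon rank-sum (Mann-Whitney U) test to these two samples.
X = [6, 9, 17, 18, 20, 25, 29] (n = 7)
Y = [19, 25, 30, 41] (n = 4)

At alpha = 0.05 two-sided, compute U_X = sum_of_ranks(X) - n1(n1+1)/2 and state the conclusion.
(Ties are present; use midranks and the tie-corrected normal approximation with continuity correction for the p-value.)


Step 1: Combine and sort all 11 observations; assign midranks.
sorted (value, group): (6,X), (9,X), (17,X), (18,X), (19,Y), (20,X), (25,X), (25,Y), (29,X), (30,Y), (41,Y)
ranks: 6->1, 9->2, 17->3, 18->4, 19->5, 20->6, 25->7.5, 25->7.5, 29->9, 30->10, 41->11
Step 2: Rank sum for X: R1 = 1 + 2 + 3 + 4 + 6 + 7.5 + 9 = 32.5.
Step 3: U_X = R1 - n1(n1+1)/2 = 32.5 - 7*8/2 = 32.5 - 28 = 4.5.
       U_Y = n1*n2 - U_X = 28 - 4.5 = 23.5.
Step 4: Ties are present, so use the tie-corrected normal approximation (with continuity correction) for the p-value.
Step 5: p-value = 0.088247; compare to alpha = 0.05. fail to reject H0.

U_X = 4.5, p = 0.088247, fail to reject H0 at alpha = 0.05.


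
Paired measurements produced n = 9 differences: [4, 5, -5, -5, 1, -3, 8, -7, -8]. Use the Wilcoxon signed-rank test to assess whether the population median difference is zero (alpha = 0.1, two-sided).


Step 1: Drop any zero differences (none here) and take |d_i|.
|d| = [4, 5, 5, 5, 1, 3, 8, 7, 8]
Step 2: Midrank |d_i| (ties get averaged ranks).
ranks: |4|->3, |5|->5, |5|->5, |5|->5, |1|->1, |3|->2, |8|->8.5, |7|->7, |8|->8.5
Step 3: Attach original signs; sum ranks with positive sign and with negative sign.
W+ = 3 + 5 + 1 + 8.5 = 17.5
W- = 5 + 5 + 2 + 7 + 8.5 = 27.5
(Check: W+ + W- = 45 should equal n(n+1)/2 = 45.)
Step 4: Test statistic W = min(W+, W-) = 17.5.
Step 5: Ties in |d|, so use the tie-corrected normal approximation.
        E[W] = n(n+1)/4 = 9*10/4 = 22.5.
        Tie groups: |d|=5 (t=3), |d|=8 (t=2); sum(t^3 - t) = 30.
        Var[W] = n(n+1)(2n+1)/24 - sum(t^3-t)/48 = 1710/24 - 30/48 = 70.625.
        z = (W - E[W]) / sqrt(Var[W]) = (17.5 - 22.5) / 8.4039 = -0.5950.
        Two-sided p = 2*Phi(z) = 0.551867.
Step 6: alpha = 0.1. fail to reject H0.

W+ = 17.5, W- = 27.5, W = min = 17.5, p = 0.551867, fail to reject H0.


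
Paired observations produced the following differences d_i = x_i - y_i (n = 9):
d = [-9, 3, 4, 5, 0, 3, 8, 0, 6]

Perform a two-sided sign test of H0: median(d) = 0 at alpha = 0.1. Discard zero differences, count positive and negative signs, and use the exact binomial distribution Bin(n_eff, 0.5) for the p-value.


Step 1: Discard zero differences. Original n = 9; n_eff = number of nonzero differences = 7.
Nonzero differences (with sign): -9, +3, +4, +5, +3, +8, +6
Step 2: Count signs: positive = 6, negative = 1.
Step 3: Under H0: P(positive) = 0.5, so the number of positives S ~ Bin(7, 0.5).
Step 4: Two-sided exact p-value = sum of Bin(7,0.5) probabilities at or below the observed probability = 0.125000.
Step 5: alpha = 0.1. fail to reject H0.

n_eff = 7, pos = 6, neg = 1, p = 0.125000, fail to reject H0.


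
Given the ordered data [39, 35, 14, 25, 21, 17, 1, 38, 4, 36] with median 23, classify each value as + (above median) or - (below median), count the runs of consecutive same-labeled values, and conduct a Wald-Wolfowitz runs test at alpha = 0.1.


Step 1: Compute median = 23; label A = above, B = below.
Labels in order: AABABBBABA  (n_A = 5, n_B = 5)
Step 2: Count runs R = 7.
Step 3: Under H0 (random ordering), E[R] = 2*n_A*n_B/(n_A+n_B) + 1 = 2*5*5/10 + 1 = 6.0000.
        Var[R] = 2*n_A*n_B*(2*n_A*n_B - n_A - n_B) / ((n_A+n_B)^2 * (n_A+n_B-1)) = 2000/900 = 2.2222.
        SD[R] = 1.4907.
Step 4: Continuity-corrected z = (R - 0.5 - E[R]) / SD[R] = (7 - 0.5 - 6.0000) / 1.4907 = 0.3354.
Step 5: Two-sided p-value via normal approximation = 2*(1 - Phi(|z|)) = 0.737316.
Step 6: alpha = 0.1. fail to reject H0.

R = 7, z = 0.3354, p = 0.737316, fail to reject H0.


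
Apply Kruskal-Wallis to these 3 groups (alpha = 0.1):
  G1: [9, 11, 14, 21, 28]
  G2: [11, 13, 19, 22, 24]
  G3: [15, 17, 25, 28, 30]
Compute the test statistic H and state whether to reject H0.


Step 1: Combine all N = 15 observations and assign midranks.
sorted (value, group, rank): (9,G1,1), (11,G1,2.5), (11,G2,2.5), (13,G2,4), (14,G1,5), (15,G3,6), (17,G3,7), (19,G2,8), (21,G1,9), (22,G2,10), (24,G2,11), (25,G3,12), (28,G1,13.5), (28,G3,13.5), (30,G3,15)
Step 2: Sum ranks within each group.
R_1 = 31 (n_1 = 5)
R_2 = 35.5 (n_2 = 5)
R_3 = 53.5 (n_3 = 5)
Step 3: H = 12/(N(N+1)) * sum(R_i^2/n_i) - 3(N+1)
     = 12/(15*16) * (31^2/5 + 35.5^2/5 + 53.5^2/5) - 3*16
     = 0.050000 * 1016.7 - 48
     = 2.835000.
Step 4: Ties present; correction factor C = 1 - 12/(15^3 - 15) = 0.996429. Corrected H = 2.835000 / 0.996429 = 2.845161.
Step 5: Under H0, H ~ chi^2(2); p-value = 0.241091.
Step 6: alpha = 0.1. fail to reject H0.

H = 2.8452, df = 2, p = 0.241091, fail to reject H0.


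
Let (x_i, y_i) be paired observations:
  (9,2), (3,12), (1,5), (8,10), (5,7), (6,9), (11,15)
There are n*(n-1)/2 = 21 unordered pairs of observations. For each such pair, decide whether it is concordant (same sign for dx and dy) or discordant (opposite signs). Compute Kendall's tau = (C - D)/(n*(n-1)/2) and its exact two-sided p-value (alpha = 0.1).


Step 1: Enumerate the 21 unordered pairs (i,j) with i<j and classify each by sign(x_j-x_i) * sign(y_j-y_i).
  (1,2):dx=-6,dy=+10->D; (1,3):dx=-8,dy=+3->D; (1,4):dx=-1,dy=+8->D; (1,5):dx=-4,dy=+5->D
  (1,6):dx=-3,dy=+7->D; (1,7):dx=+2,dy=+13->C; (2,3):dx=-2,dy=-7->C; (2,4):dx=+5,dy=-2->D
  (2,5):dx=+2,dy=-5->D; (2,6):dx=+3,dy=-3->D; (2,7):dx=+8,dy=+3->C; (3,4):dx=+7,dy=+5->C
  (3,5):dx=+4,dy=+2->C; (3,6):dx=+5,dy=+4->C; (3,7):dx=+10,dy=+10->C; (4,5):dx=-3,dy=-3->C
  (4,6):dx=-2,dy=-1->C; (4,7):dx=+3,dy=+5->C; (5,6):dx=+1,dy=+2->C; (5,7):dx=+6,dy=+8->C
  (6,7):dx=+5,dy=+6->C
Step 2: C = 13, D = 8, total pairs = 21.
Step 3: tau = (C - D)/(n(n-1)/2) = (13 - 8)/21 = 0.238095.
Step 4: Exact two-sided p-value (enumerate n! = 5040 permutations of y under H0): p = 0.561905.
Step 5: alpha = 0.1. fail to reject H0.

tau_b = 0.2381 (C=13, D=8), p = 0.561905, fail to reject H0.


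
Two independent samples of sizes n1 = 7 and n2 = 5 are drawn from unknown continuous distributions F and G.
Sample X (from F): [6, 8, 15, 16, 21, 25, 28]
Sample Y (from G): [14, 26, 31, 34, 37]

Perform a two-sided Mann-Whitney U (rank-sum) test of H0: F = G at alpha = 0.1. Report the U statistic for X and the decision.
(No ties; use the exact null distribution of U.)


Step 1: Combine and sort all 12 observations; assign midranks.
sorted (value, group): (6,X), (8,X), (14,Y), (15,X), (16,X), (21,X), (25,X), (26,Y), (28,X), (31,Y), (34,Y), (37,Y)
ranks: 6->1, 8->2, 14->3, 15->4, 16->5, 21->6, 25->7, 26->8, 28->9, 31->10, 34->11, 37->12
Step 2: Rank sum for X: R1 = 1 + 2 + 4 + 5 + 6 + 7 + 9 = 34.
Step 3: U_X = R1 - n1(n1+1)/2 = 34 - 7*8/2 = 34 - 28 = 6.
       U_Y = n1*n2 - U_X = 35 - 6 = 29.
Step 4: No ties, so the exact null distribution of U (based on enumerating the C(12,7) = 792 equally likely rank assignments) gives the two-sided p-value.
Step 5: p-value = 0.073232; compare to alpha = 0.1. reject H0.

U_X = 6, p = 0.073232, reject H0 at alpha = 0.1.


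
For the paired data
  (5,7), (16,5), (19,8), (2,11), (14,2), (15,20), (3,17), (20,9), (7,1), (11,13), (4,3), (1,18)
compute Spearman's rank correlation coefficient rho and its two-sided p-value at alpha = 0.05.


Step 1: Rank x and y separately (midranks; no ties here).
rank(x): 5->5, 16->10, 19->11, 2->2, 14->8, 15->9, 3->3, 20->12, 7->6, 11->7, 4->4, 1->1
rank(y): 7->5, 5->4, 8->6, 11->8, 2->2, 20->12, 17->10, 9->7, 1->1, 13->9, 3->3, 18->11
Step 2: d_i = R_x(i) - R_y(i); compute d_i^2.
  (5-5)^2=0, (10-4)^2=36, (11-6)^2=25, (2-8)^2=36, (8-2)^2=36, (9-12)^2=9, (3-10)^2=49, (12-7)^2=25, (6-1)^2=25, (7-9)^2=4, (4-3)^2=1, (1-11)^2=100
sum(d^2) = 346.
Step 3: rho = 1 - 6*346 / (12*(12^2 - 1)) = 1 - 2076/1716 = -0.209790.
Step 4: Under H0, t = rho * sqrt((n-2)/(1-rho^2)) = -0.6785 ~ t(10).
Step 5: Two-sided p-value from the t-distribution with 10 df = 0.512841.
Step 6: alpha = 0.05. fail to reject H0.

rho = -0.2098, p = 0.512841, fail to reject H0 at alpha = 0.05.


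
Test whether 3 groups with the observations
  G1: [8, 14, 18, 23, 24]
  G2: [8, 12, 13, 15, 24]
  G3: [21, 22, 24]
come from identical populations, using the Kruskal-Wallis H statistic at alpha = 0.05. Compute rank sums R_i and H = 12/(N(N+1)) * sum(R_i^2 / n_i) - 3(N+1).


Step 1: Combine all N = 13 observations and assign midranks.
sorted (value, group, rank): (8,G1,1.5), (8,G2,1.5), (12,G2,3), (13,G2,4), (14,G1,5), (15,G2,6), (18,G1,7), (21,G3,8), (22,G3,9), (23,G1,10), (24,G1,12), (24,G2,12), (24,G3,12)
Step 2: Sum ranks within each group.
R_1 = 35.5 (n_1 = 5)
R_2 = 26.5 (n_2 = 5)
R_3 = 29 (n_3 = 3)
Step 3: H = 12/(N(N+1)) * sum(R_i^2/n_i) - 3(N+1)
     = 12/(13*14) * (35.5^2/5 + 26.5^2/5 + 29^2/3) - 3*14
     = 0.065934 * 672.833 - 42
     = 2.362637.
Step 4: Ties present; correction factor C = 1 - 30/(13^3 - 13) = 0.986264. Corrected H = 2.362637 / 0.986264 = 2.395543.
Step 5: Under H0, H ~ chi^2(2); p-value = 0.301866.
Step 6: alpha = 0.05. fail to reject H0.

H = 2.3955, df = 2, p = 0.301866, fail to reject H0.


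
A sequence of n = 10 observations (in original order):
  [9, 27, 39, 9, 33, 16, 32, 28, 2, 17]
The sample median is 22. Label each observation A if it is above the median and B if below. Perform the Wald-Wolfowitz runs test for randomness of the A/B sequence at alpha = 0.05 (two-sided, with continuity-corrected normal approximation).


Step 1: Compute median = 22; label A = above, B = below.
Labels in order: BAABABAABB  (n_A = 5, n_B = 5)
Step 2: Count runs R = 7.
Step 3: Under H0 (random ordering), E[R] = 2*n_A*n_B/(n_A+n_B) + 1 = 2*5*5/10 + 1 = 6.0000.
        Var[R] = 2*n_A*n_B*(2*n_A*n_B - n_A - n_B) / ((n_A+n_B)^2 * (n_A+n_B-1)) = 2000/900 = 2.2222.
        SD[R] = 1.4907.
Step 4: Continuity-corrected z = (R - 0.5 - E[R]) / SD[R] = (7 - 0.5 - 6.0000) / 1.4907 = 0.3354.
Step 5: Two-sided p-value via normal approximation = 2*(1 - Phi(|z|)) = 0.737316.
Step 6: alpha = 0.05. fail to reject H0.

R = 7, z = 0.3354, p = 0.737316, fail to reject H0.


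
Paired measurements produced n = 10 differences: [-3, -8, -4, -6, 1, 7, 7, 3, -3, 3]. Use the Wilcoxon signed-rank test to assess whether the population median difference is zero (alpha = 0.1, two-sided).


Step 1: Drop any zero differences (none here) and take |d_i|.
|d| = [3, 8, 4, 6, 1, 7, 7, 3, 3, 3]
Step 2: Midrank |d_i| (ties get averaged ranks).
ranks: |3|->3.5, |8|->10, |4|->6, |6|->7, |1|->1, |7|->8.5, |7|->8.5, |3|->3.5, |3|->3.5, |3|->3.5
Step 3: Attach original signs; sum ranks with positive sign and with negative sign.
W+ = 1 + 8.5 + 8.5 + 3.5 + 3.5 = 25
W- = 3.5 + 10 + 6 + 7 + 3.5 = 30
(Check: W+ + W- = 55 should equal n(n+1)/2 = 55.)
Step 4: Test statistic W = min(W+, W-) = 25.
Step 5: Ties in |d|, so use the tie-corrected normal approximation.
        E[W] = n(n+1)/4 = 10*11/4 = 27.5.
        Tie groups: |d|=3 (t=4), |d|=7 (t=2); sum(t^3 - t) = 66.
        Var[W] = n(n+1)(2n+1)/24 - sum(t^3-t)/48 = 2310/24 - 66/48 = 94.875.
        z = (W - E[W]) / sqrt(Var[W]) = (25 - 27.5) / 9.7404 = -0.2567.
        Two-sided p = 2*Phi(z) = 0.797439.
Step 6: alpha = 0.1. fail to reject H0.

W+ = 25, W- = 30, W = min = 25, p = 0.797439, fail to reject H0.


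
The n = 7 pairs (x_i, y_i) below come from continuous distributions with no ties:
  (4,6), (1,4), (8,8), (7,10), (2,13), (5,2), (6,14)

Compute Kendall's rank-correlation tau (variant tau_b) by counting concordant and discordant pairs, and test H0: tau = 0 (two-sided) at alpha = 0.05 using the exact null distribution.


Step 1: Enumerate the 21 unordered pairs (i,j) with i<j and classify each by sign(x_j-x_i) * sign(y_j-y_i).
  (1,2):dx=-3,dy=-2->C; (1,3):dx=+4,dy=+2->C; (1,4):dx=+3,dy=+4->C; (1,5):dx=-2,dy=+7->D
  (1,6):dx=+1,dy=-4->D; (1,7):dx=+2,dy=+8->C; (2,3):dx=+7,dy=+4->C; (2,4):dx=+6,dy=+6->C
  (2,5):dx=+1,dy=+9->C; (2,6):dx=+4,dy=-2->D; (2,7):dx=+5,dy=+10->C; (3,4):dx=-1,dy=+2->D
  (3,5):dx=-6,dy=+5->D; (3,6):dx=-3,dy=-6->C; (3,7):dx=-2,dy=+6->D; (4,5):dx=-5,dy=+3->D
  (4,6):dx=-2,dy=-8->C; (4,7):dx=-1,dy=+4->D; (5,6):dx=+3,dy=-11->D; (5,7):dx=+4,dy=+1->C
  (6,7):dx=+1,dy=+12->C
Step 2: C = 12, D = 9, total pairs = 21.
Step 3: tau = (C - D)/(n(n-1)/2) = (12 - 9)/21 = 0.142857.
Step 4: Exact two-sided p-value (enumerate n! = 5040 permutations of y under H0): p = 0.772619.
Step 5: alpha = 0.05. fail to reject H0.

tau_b = 0.1429 (C=12, D=9), p = 0.772619, fail to reject H0.


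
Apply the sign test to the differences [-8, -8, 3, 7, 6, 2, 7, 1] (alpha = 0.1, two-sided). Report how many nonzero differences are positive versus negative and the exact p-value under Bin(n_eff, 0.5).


Step 1: Discard zero differences. Original n = 8; n_eff = number of nonzero differences = 8.
Nonzero differences (with sign): -8, -8, +3, +7, +6, +2, +7, +1
Step 2: Count signs: positive = 6, negative = 2.
Step 3: Under H0: P(positive) = 0.5, so the number of positives S ~ Bin(8, 0.5).
Step 4: Two-sided exact p-value = sum of Bin(8,0.5) probabilities at or below the observed probability = 0.289062.
Step 5: alpha = 0.1. fail to reject H0.

n_eff = 8, pos = 6, neg = 2, p = 0.289062, fail to reject H0.


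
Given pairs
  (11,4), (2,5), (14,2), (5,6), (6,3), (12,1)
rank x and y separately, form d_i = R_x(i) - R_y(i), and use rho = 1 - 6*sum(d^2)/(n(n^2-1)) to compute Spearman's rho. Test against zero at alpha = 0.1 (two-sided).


Step 1: Rank x and y separately (midranks; no ties here).
rank(x): 11->4, 2->1, 14->6, 5->2, 6->3, 12->5
rank(y): 4->4, 5->5, 2->2, 6->6, 3->3, 1->1
Step 2: d_i = R_x(i) - R_y(i); compute d_i^2.
  (4-4)^2=0, (1-5)^2=16, (6-2)^2=16, (2-6)^2=16, (3-3)^2=0, (5-1)^2=16
sum(d^2) = 64.
Step 3: rho = 1 - 6*64 / (6*(6^2 - 1)) = 1 - 384/210 = -0.828571.
Step 4: Under H0, t = rho * sqrt((n-2)/(1-rho^2)) = -2.9598 ~ t(4).
Step 5: Two-sided p-value from the t-distribution with 4 df = 0.041563.
Step 6: alpha = 0.1. reject H0.

rho = -0.8286, p = 0.041563, reject H0 at alpha = 0.1.


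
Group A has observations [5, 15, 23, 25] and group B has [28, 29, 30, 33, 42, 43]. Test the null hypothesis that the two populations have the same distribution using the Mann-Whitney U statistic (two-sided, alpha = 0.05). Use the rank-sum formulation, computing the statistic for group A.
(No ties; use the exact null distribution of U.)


Step 1: Combine and sort all 10 observations; assign midranks.
sorted (value, group): (5,X), (15,X), (23,X), (25,X), (28,Y), (29,Y), (30,Y), (33,Y), (42,Y), (43,Y)
ranks: 5->1, 15->2, 23->3, 25->4, 28->5, 29->6, 30->7, 33->8, 42->9, 43->10
Step 2: Rank sum for X: R1 = 1 + 2 + 3 + 4 = 10.
Step 3: U_X = R1 - n1(n1+1)/2 = 10 - 4*5/2 = 10 - 10 = 0.
       U_Y = n1*n2 - U_X = 24 - 0 = 24.
Step 4: No ties, so the exact null distribution of U (based on enumerating the C(10,4) = 210 equally likely rank assignments) gives the two-sided p-value.
Step 5: p-value = 0.009524; compare to alpha = 0.05. reject H0.

U_X = 0, p = 0.009524, reject H0 at alpha = 0.05.


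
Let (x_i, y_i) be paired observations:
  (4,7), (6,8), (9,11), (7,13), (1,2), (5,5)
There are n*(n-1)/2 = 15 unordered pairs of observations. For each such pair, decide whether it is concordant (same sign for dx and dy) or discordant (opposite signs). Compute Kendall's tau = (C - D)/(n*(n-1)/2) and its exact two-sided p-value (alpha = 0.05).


Step 1: Enumerate the 15 unordered pairs (i,j) with i<j and classify each by sign(x_j-x_i) * sign(y_j-y_i).
  (1,2):dx=+2,dy=+1->C; (1,3):dx=+5,dy=+4->C; (1,4):dx=+3,dy=+6->C; (1,5):dx=-3,dy=-5->C
  (1,6):dx=+1,dy=-2->D; (2,3):dx=+3,dy=+3->C; (2,4):dx=+1,dy=+5->C; (2,5):dx=-5,dy=-6->C
  (2,6):dx=-1,dy=-3->C; (3,4):dx=-2,dy=+2->D; (3,5):dx=-8,dy=-9->C; (3,6):dx=-4,dy=-6->C
  (4,5):dx=-6,dy=-11->C; (4,6):dx=-2,dy=-8->C; (5,6):dx=+4,dy=+3->C
Step 2: C = 13, D = 2, total pairs = 15.
Step 3: tau = (C - D)/(n(n-1)/2) = (13 - 2)/15 = 0.733333.
Step 4: Exact two-sided p-value (enumerate n! = 720 permutations of y under H0): p = 0.055556.
Step 5: alpha = 0.05. fail to reject H0.

tau_b = 0.7333 (C=13, D=2), p = 0.055556, fail to reject H0.


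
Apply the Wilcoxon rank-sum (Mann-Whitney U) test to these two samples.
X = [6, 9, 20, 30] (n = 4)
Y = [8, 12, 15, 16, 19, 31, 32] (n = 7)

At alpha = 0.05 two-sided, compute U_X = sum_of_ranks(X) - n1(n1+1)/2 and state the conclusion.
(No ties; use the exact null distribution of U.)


Step 1: Combine and sort all 11 observations; assign midranks.
sorted (value, group): (6,X), (8,Y), (9,X), (12,Y), (15,Y), (16,Y), (19,Y), (20,X), (30,X), (31,Y), (32,Y)
ranks: 6->1, 8->2, 9->3, 12->4, 15->5, 16->6, 19->7, 20->8, 30->9, 31->10, 32->11
Step 2: Rank sum for X: R1 = 1 + 3 + 8 + 9 = 21.
Step 3: U_X = R1 - n1(n1+1)/2 = 21 - 4*5/2 = 21 - 10 = 11.
       U_Y = n1*n2 - U_X = 28 - 11 = 17.
Step 4: No ties, so the exact null distribution of U (based on enumerating the C(11,4) = 330 equally likely rank assignments) gives the two-sided p-value.
Step 5: p-value = 0.648485; compare to alpha = 0.05. fail to reject H0.

U_X = 11, p = 0.648485, fail to reject H0 at alpha = 0.05.


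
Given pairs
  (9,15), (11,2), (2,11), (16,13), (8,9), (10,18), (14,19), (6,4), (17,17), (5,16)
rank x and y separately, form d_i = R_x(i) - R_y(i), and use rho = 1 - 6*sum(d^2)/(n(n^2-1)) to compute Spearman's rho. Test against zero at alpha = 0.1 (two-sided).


Step 1: Rank x and y separately (midranks; no ties here).
rank(x): 9->5, 11->7, 2->1, 16->9, 8->4, 10->6, 14->8, 6->3, 17->10, 5->2
rank(y): 15->6, 2->1, 11->4, 13->5, 9->3, 18->9, 19->10, 4->2, 17->8, 16->7
Step 2: d_i = R_x(i) - R_y(i); compute d_i^2.
  (5-6)^2=1, (7-1)^2=36, (1-4)^2=9, (9-5)^2=16, (4-3)^2=1, (6-9)^2=9, (8-10)^2=4, (3-2)^2=1, (10-8)^2=4, (2-7)^2=25
sum(d^2) = 106.
Step 3: rho = 1 - 6*106 / (10*(10^2 - 1)) = 1 - 636/990 = 0.357576.
Step 4: Under H0, t = rho * sqrt((n-2)/(1-rho^2)) = 1.0830 ~ t(8).
Step 5: Two-sided p-value from the t-distribution with 8 df = 0.310376.
Step 6: alpha = 0.1. fail to reject H0.

rho = 0.3576, p = 0.310376, fail to reject H0 at alpha = 0.1.


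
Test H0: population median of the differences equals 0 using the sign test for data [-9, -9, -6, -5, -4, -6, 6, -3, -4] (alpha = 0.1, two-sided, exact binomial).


Step 1: Discard zero differences. Original n = 9; n_eff = number of nonzero differences = 9.
Nonzero differences (with sign): -9, -9, -6, -5, -4, -6, +6, -3, -4
Step 2: Count signs: positive = 1, negative = 8.
Step 3: Under H0: P(positive) = 0.5, so the number of positives S ~ Bin(9, 0.5).
Step 4: Two-sided exact p-value = sum of Bin(9,0.5) probabilities at or below the observed probability = 0.039062.
Step 5: alpha = 0.1. reject H0.

n_eff = 9, pos = 1, neg = 8, p = 0.039062, reject H0.


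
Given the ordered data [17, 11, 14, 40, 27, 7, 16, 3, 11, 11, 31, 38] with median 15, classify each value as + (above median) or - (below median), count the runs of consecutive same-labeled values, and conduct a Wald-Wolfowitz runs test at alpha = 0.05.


Step 1: Compute median = 15; label A = above, B = below.
Labels in order: ABBAABABBBAA  (n_A = 6, n_B = 6)
Step 2: Count runs R = 7.
Step 3: Under H0 (random ordering), E[R] = 2*n_A*n_B/(n_A+n_B) + 1 = 2*6*6/12 + 1 = 7.0000.
        Var[R] = 2*n_A*n_B*(2*n_A*n_B - n_A - n_B) / ((n_A+n_B)^2 * (n_A+n_B-1)) = 4320/1584 = 2.7273.
        SD[R] = 1.6514.
Step 4: R = E[R], so z = 0 with no continuity correction.
Step 5: Two-sided p-value via normal approximation = 2*(1 - Phi(|z|)) = 1.000000.
Step 6: alpha = 0.05. fail to reject H0.

R = 7, z = 0.0000, p = 1.000000, fail to reject H0.


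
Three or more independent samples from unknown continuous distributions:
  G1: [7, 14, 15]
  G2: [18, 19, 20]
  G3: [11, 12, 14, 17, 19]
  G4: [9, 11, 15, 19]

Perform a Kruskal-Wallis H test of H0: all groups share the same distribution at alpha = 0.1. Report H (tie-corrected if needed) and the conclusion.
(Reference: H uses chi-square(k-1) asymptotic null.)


Step 1: Combine all N = 15 observations and assign midranks.
sorted (value, group, rank): (7,G1,1), (9,G4,2), (11,G3,3.5), (11,G4,3.5), (12,G3,5), (14,G1,6.5), (14,G3,6.5), (15,G1,8.5), (15,G4,8.5), (17,G3,10), (18,G2,11), (19,G2,13), (19,G3,13), (19,G4,13), (20,G2,15)
Step 2: Sum ranks within each group.
R_1 = 16 (n_1 = 3)
R_2 = 39 (n_2 = 3)
R_3 = 38 (n_3 = 5)
R_4 = 27 (n_4 = 4)
Step 3: H = 12/(N(N+1)) * sum(R_i^2/n_i) - 3(N+1)
     = 12/(15*16) * (16^2/3 + 39^2/3 + 38^2/5 + 27^2/4) - 3*16
     = 0.050000 * 1063.38 - 48
     = 5.169167.
Step 4: Ties present; correction factor C = 1 - 42/(15^3 - 15) = 0.987500. Corrected H = 5.169167 / 0.987500 = 5.234599.
Step 5: Under H0, H ~ chi^2(3); p-value = 0.155403.
Step 6: alpha = 0.1. fail to reject H0.

H = 5.2346, df = 3, p = 0.155403, fail to reject H0.


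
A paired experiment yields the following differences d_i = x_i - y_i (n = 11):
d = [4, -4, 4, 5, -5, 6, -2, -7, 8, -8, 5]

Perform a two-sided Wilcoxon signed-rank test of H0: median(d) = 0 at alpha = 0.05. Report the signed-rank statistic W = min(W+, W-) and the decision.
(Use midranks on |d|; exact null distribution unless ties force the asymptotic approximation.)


Step 1: Drop any zero differences (none here) and take |d_i|.
|d| = [4, 4, 4, 5, 5, 6, 2, 7, 8, 8, 5]
Step 2: Midrank |d_i| (ties get averaged ranks).
ranks: |4|->3, |4|->3, |4|->3, |5|->6, |5|->6, |6|->8, |2|->1, |7|->9, |8|->10.5, |8|->10.5, |5|->6
Step 3: Attach original signs; sum ranks with positive sign and with negative sign.
W+ = 3 + 3 + 6 + 8 + 10.5 + 6 = 36.5
W- = 3 + 6 + 1 + 9 + 10.5 = 29.5
(Check: W+ + W- = 66 should equal n(n+1)/2 = 66.)
Step 4: Test statistic W = min(W+, W-) = 29.5.
Step 5: Ties in |d|, so use the tie-corrected normal approximation.
        E[W] = n(n+1)/4 = 11*12/4 = 33.
        Tie groups: |d|=4 (t=3), |d|=5 (t=3), |d|=8 (t=2); sum(t^3 - t) = 54.
        Var[W] = n(n+1)(2n+1)/24 - sum(t^3-t)/48 = 3036/24 - 54/48 = 125.375.
        z = (W - E[W]) / sqrt(Var[W]) = (29.5 - 33) / 11.1971 = -0.3126.
        Two-sided p = 2*Phi(z) = 0.754599.
Step 6: alpha = 0.05. fail to reject H0.

W+ = 36.5, W- = 29.5, W = min = 29.5, p = 0.754599, fail to reject H0.


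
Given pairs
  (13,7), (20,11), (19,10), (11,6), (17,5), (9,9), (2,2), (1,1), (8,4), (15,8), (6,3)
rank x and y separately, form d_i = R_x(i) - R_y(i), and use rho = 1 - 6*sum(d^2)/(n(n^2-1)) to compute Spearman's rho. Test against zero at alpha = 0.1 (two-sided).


Step 1: Rank x and y separately (midranks; no ties here).
rank(x): 13->7, 20->11, 19->10, 11->6, 17->9, 9->5, 2->2, 1->1, 8->4, 15->8, 6->3
rank(y): 7->7, 11->11, 10->10, 6->6, 5->5, 9->9, 2->2, 1->1, 4->4, 8->8, 3->3
Step 2: d_i = R_x(i) - R_y(i); compute d_i^2.
  (7-7)^2=0, (11-11)^2=0, (10-10)^2=0, (6-6)^2=0, (9-5)^2=16, (5-9)^2=16, (2-2)^2=0, (1-1)^2=0, (4-4)^2=0, (8-8)^2=0, (3-3)^2=0
sum(d^2) = 32.
Step 3: rho = 1 - 6*32 / (11*(11^2 - 1)) = 1 - 192/1320 = 0.854545.
Step 4: Under H0, t = rho * sqrt((n-2)/(1-rho^2)) = 4.9360 ~ t(9).
Step 5: Two-sided p-value from the t-distribution with 9 df = 0.000807.
Step 6: alpha = 0.1. reject H0.

rho = 0.8545, p = 0.000807, reject H0 at alpha = 0.1.


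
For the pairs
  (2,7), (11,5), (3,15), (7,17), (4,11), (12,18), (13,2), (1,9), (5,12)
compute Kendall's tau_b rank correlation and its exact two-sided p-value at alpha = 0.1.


Step 1: Enumerate the 36 unordered pairs (i,j) with i<j and classify each by sign(x_j-x_i) * sign(y_j-y_i).
  (1,2):dx=+9,dy=-2->D; (1,3):dx=+1,dy=+8->C; (1,4):dx=+5,dy=+10->C; (1,5):dx=+2,dy=+4->C
  (1,6):dx=+10,dy=+11->C; (1,7):dx=+11,dy=-5->D; (1,8):dx=-1,dy=+2->D; (1,9):dx=+3,dy=+5->C
  (2,3):dx=-8,dy=+10->D; (2,4):dx=-4,dy=+12->D; (2,5):dx=-7,dy=+6->D; (2,6):dx=+1,dy=+13->C
  (2,7):dx=+2,dy=-3->D; (2,8):dx=-10,dy=+4->D; (2,9):dx=-6,dy=+7->D; (3,4):dx=+4,dy=+2->C
  (3,5):dx=+1,dy=-4->D; (3,6):dx=+9,dy=+3->C; (3,7):dx=+10,dy=-13->D; (3,8):dx=-2,dy=-6->C
  (3,9):dx=+2,dy=-3->D; (4,5):dx=-3,dy=-6->C; (4,6):dx=+5,dy=+1->C; (4,7):dx=+6,dy=-15->D
  (4,8):dx=-6,dy=-8->C; (4,9):dx=-2,dy=-5->C; (5,6):dx=+8,dy=+7->C; (5,7):dx=+9,dy=-9->D
  (5,8):dx=-3,dy=-2->C; (5,9):dx=+1,dy=+1->C; (6,7):dx=+1,dy=-16->D; (6,8):dx=-11,dy=-9->C
  (6,9):dx=-7,dy=-6->C; (7,8):dx=-12,dy=+7->D; (7,9):dx=-8,dy=+10->D; (8,9):dx=+4,dy=+3->C
Step 2: C = 19, D = 17, total pairs = 36.
Step 3: tau = (C - D)/(n(n-1)/2) = (19 - 17)/36 = 0.055556.
Step 4: Exact two-sided p-value (enumerate n! = 362880 permutations of y under H0): p = 0.919455.
Step 5: alpha = 0.1. fail to reject H0.

tau_b = 0.0556 (C=19, D=17), p = 0.919455, fail to reject H0.


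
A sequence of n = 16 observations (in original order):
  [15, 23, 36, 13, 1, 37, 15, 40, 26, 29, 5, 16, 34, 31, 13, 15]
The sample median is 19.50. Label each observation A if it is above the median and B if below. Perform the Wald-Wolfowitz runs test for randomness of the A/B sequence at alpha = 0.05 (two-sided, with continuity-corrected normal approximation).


Step 1: Compute median = 19.50; label A = above, B = below.
Labels in order: BAABBABAAABBAABB  (n_A = 8, n_B = 8)
Step 2: Count runs R = 9.
Step 3: Under H0 (random ordering), E[R] = 2*n_A*n_B/(n_A+n_B) + 1 = 2*8*8/16 + 1 = 9.0000.
        Var[R] = 2*n_A*n_B*(2*n_A*n_B - n_A - n_B) / ((n_A+n_B)^2 * (n_A+n_B-1)) = 14336/3840 = 3.7333.
        SD[R] = 1.9322.
Step 4: R = E[R], so z = 0 with no continuity correction.
Step 5: Two-sided p-value via normal approximation = 2*(1 - Phi(|z|)) = 1.000000.
Step 6: alpha = 0.05. fail to reject H0.

R = 9, z = 0.0000, p = 1.000000, fail to reject H0.


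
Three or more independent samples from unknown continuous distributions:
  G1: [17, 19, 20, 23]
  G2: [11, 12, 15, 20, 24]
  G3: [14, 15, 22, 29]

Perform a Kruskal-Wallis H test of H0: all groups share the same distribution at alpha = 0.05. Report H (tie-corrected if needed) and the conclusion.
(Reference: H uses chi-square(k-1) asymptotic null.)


Step 1: Combine all N = 13 observations and assign midranks.
sorted (value, group, rank): (11,G2,1), (12,G2,2), (14,G3,3), (15,G2,4.5), (15,G3,4.5), (17,G1,6), (19,G1,7), (20,G1,8.5), (20,G2,8.5), (22,G3,10), (23,G1,11), (24,G2,12), (29,G3,13)
Step 2: Sum ranks within each group.
R_1 = 32.5 (n_1 = 4)
R_2 = 28 (n_2 = 5)
R_3 = 30.5 (n_3 = 4)
Step 3: H = 12/(N(N+1)) * sum(R_i^2/n_i) - 3(N+1)
     = 12/(13*14) * (32.5^2/4 + 28^2/5 + 30.5^2/4) - 3*14
     = 0.065934 * 653.425 - 42
     = 1.082967.
Step 4: Ties present; correction factor C = 1 - 12/(13^3 - 13) = 0.994505. Corrected H = 1.082967 / 0.994505 = 1.088950.
Step 5: Under H0, H ~ chi^2(2); p-value = 0.580146.
Step 6: alpha = 0.05. fail to reject H0.

H = 1.0890, df = 2, p = 0.580146, fail to reject H0.


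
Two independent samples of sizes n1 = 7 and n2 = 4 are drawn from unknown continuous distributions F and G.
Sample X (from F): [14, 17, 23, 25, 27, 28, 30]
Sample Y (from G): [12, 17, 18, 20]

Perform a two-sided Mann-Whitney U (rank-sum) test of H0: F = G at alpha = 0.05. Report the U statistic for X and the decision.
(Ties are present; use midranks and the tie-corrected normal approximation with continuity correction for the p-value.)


Step 1: Combine and sort all 11 observations; assign midranks.
sorted (value, group): (12,Y), (14,X), (17,X), (17,Y), (18,Y), (20,Y), (23,X), (25,X), (27,X), (28,X), (30,X)
ranks: 12->1, 14->2, 17->3.5, 17->3.5, 18->5, 20->6, 23->7, 25->8, 27->9, 28->10, 30->11
Step 2: Rank sum for X: R1 = 2 + 3.5 + 7 + 8 + 9 + 10 + 11 = 50.5.
Step 3: U_X = R1 - n1(n1+1)/2 = 50.5 - 7*8/2 = 50.5 - 28 = 22.5.
       U_Y = n1*n2 - U_X = 28 - 22.5 = 5.5.
Step 4: Ties are present, so use the tie-corrected normal approximation (with continuity correction) for the p-value.
Step 5: p-value = 0.129695; compare to alpha = 0.05. fail to reject H0.

U_X = 22.5, p = 0.129695, fail to reject H0 at alpha = 0.05.


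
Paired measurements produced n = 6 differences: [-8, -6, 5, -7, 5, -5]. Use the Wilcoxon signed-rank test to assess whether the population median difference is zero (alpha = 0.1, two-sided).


Step 1: Drop any zero differences (none here) and take |d_i|.
|d| = [8, 6, 5, 7, 5, 5]
Step 2: Midrank |d_i| (ties get averaged ranks).
ranks: |8|->6, |6|->4, |5|->2, |7|->5, |5|->2, |5|->2
Step 3: Attach original signs; sum ranks with positive sign and with negative sign.
W+ = 2 + 2 = 4
W- = 6 + 4 + 5 + 2 = 17
(Check: W+ + W- = 21 should equal n(n+1)/2 = 21.)
Step 4: Test statistic W = min(W+, W-) = 4.
Step 5: Ties in |d|, so use the tie-corrected normal approximation.
        E[W] = n(n+1)/4 = 6*7/4 = 10.5.
        Tie groups: |d|=5 (t=3); sum(t^3 - t) = 24.
        Var[W] = n(n+1)(2n+1)/24 - sum(t^3-t)/48 = 546/24 - 24/48 = 22.25.
        z = (W - E[W]) / sqrt(Var[W]) = (4 - 10.5) / 4.7170 = -1.3780.
        Two-sided p = 2*Phi(z) = 0.168204.
Step 6: alpha = 0.1. fail to reject H0.

W+ = 4, W- = 17, W = min = 4, p = 0.168204, fail to reject H0.


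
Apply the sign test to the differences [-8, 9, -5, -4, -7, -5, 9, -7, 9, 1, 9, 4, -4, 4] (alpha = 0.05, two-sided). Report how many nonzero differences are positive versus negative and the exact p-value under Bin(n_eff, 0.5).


Step 1: Discard zero differences. Original n = 14; n_eff = number of nonzero differences = 14.
Nonzero differences (with sign): -8, +9, -5, -4, -7, -5, +9, -7, +9, +1, +9, +4, -4, +4
Step 2: Count signs: positive = 7, negative = 7.
Step 3: Under H0: P(positive) = 0.5, so the number of positives S ~ Bin(14, 0.5).
Step 4: Two-sided exact p-value = sum of Bin(14,0.5) probabilities at or below the observed probability = 1.000000.
Step 5: alpha = 0.05. fail to reject H0.

n_eff = 14, pos = 7, neg = 7, p = 1.000000, fail to reject H0.


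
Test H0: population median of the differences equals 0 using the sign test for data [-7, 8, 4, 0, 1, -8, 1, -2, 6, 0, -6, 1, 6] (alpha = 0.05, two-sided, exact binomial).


Step 1: Discard zero differences. Original n = 13; n_eff = number of nonzero differences = 11.
Nonzero differences (with sign): -7, +8, +4, +1, -8, +1, -2, +6, -6, +1, +6
Step 2: Count signs: positive = 7, negative = 4.
Step 3: Under H0: P(positive) = 0.5, so the number of positives S ~ Bin(11, 0.5).
Step 4: Two-sided exact p-value = sum of Bin(11,0.5) probabilities at or below the observed probability = 0.548828.
Step 5: alpha = 0.05. fail to reject H0.

n_eff = 11, pos = 7, neg = 4, p = 0.548828, fail to reject H0.


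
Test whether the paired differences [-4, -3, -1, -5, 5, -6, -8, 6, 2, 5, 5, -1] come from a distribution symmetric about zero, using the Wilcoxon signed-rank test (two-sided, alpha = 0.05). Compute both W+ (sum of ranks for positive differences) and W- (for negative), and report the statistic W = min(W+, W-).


Step 1: Drop any zero differences (none here) and take |d_i|.
|d| = [4, 3, 1, 5, 5, 6, 8, 6, 2, 5, 5, 1]
Step 2: Midrank |d_i| (ties get averaged ranks).
ranks: |4|->5, |3|->4, |1|->1.5, |5|->7.5, |5|->7.5, |6|->10.5, |8|->12, |6|->10.5, |2|->3, |5|->7.5, |5|->7.5, |1|->1.5
Step 3: Attach original signs; sum ranks with positive sign and with negative sign.
W+ = 7.5 + 10.5 + 3 + 7.5 + 7.5 = 36
W- = 5 + 4 + 1.5 + 7.5 + 10.5 + 12 + 1.5 = 42
(Check: W+ + W- = 78 should equal n(n+1)/2 = 78.)
Step 4: Test statistic W = min(W+, W-) = 36.
Step 5: Ties in |d|, so use the tie-corrected normal approximation.
        E[W] = n(n+1)/4 = 12*13/4 = 39.
        Tie groups: |d|=1 (t=2), |d|=5 (t=4), |d|=6 (t=2); sum(t^3 - t) = 72.
        Var[W] = n(n+1)(2n+1)/24 - sum(t^3-t)/48 = 3900/24 - 72/48 = 161.
        z = (W - E[W]) / sqrt(Var[W]) = (36 - 39) / 12.6886 = -0.2364.
        Two-sided p = 2*Phi(z) = 0.813097.
Step 6: alpha = 0.05. fail to reject H0.

W+ = 36, W- = 42, W = min = 36, p = 0.813097, fail to reject H0.


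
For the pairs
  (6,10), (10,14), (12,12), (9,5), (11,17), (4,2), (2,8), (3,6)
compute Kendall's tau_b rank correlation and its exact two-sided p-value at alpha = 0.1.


Step 1: Enumerate the 28 unordered pairs (i,j) with i<j and classify each by sign(x_j-x_i) * sign(y_j-y_i).
  (1,2):dx=+4,dy=+4->C; (1,3):dx=+6,dy=+2->C; (1,4):dx=+3,dy=-5->D; (1,5):dx=+5,dy=+7->C
  (1,6):dx=-2,dy=-8->C; (1,7):dx=-4,dy=-2->C; (1,8):dx=-3,dy=-4->C; (2,3):dx=+2,dy=-2->D
  (2,4):dx=-1,dy=-9->C; (2,5):dx=+1,dy=+3->C; (2,6):dx=-6,dy=-12->C; (2,7):dx=-8,dy=-6->C
  (2,8):dx=-7,dy=-8->C; (3,4):dx=-3,dy=-7->C; (3,5):dx=-1,dy=+5->D; (3,6):dx=-8,dy=-10->C
  (3,7):dx=-10,dy=-4->C; (3,8):dx=-9,dy=-6->C; (4,5):dx=+2,dy=+12->C; (4,6):dx=-5,dy=-3->C
  (4,7):dx=-7,dy=+3->D; (4,8):dx=-6,dy=+1->D; (5,6):dx=-7,dy=-15->C; (5,7):dx=-9,dy=-9->C
  (5,8):dx=-8,dy=-11->C; (6,7):dx=-2,dy=+6->D; (6,8):dx=-1,dy=+4->D; (7,8):dx=+1,dy=-2->D
Step 2: C = 20, D = 8, total pairs = 28.
Step 3: tau = (C - D)/(n(n-1)/2) = (20 - 8)/28 = 0.428571.
Step 4: Exact two-sided p-value (enumerate n! = 40320 permutations of y under H0): p = 0.178869.
Step 5: alpha = 0.1. fail to reject H0.

tau_b = 0.4286 (C=20, D=8), p = 0.178869, fail to reject H0.


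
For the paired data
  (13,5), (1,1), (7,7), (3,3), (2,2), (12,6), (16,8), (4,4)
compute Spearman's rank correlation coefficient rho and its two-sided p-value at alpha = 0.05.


Step 1: Rank x and y separately (midranks; no ties here).
rank(x): 13->7, 1->1, 7->5, 3->3, 2->2, 12->6, 16->8, 4->4
rank(y): 5->5, 1->1, 7->7, 3->3, 2->2, 6->6, 8->8, 4->4
Step 2: d_i = R_x(i) - R_y(i); compute d_i^2.
  (7-5)^2=4, (1-1)^2=0, (5-7)^2=4, (3-3)^2=0, (2-2)^2=0, (6-6)^2=0, (8-8)^2=0, (4-4)^2=0
sum(d^2) = 8.
Step 3: rho = 1 - 6*8 / (8*(8^2 - 1)) = 1 - 48/504 = 0.904762.
Step 4: Under H0, t = rho * sqrt((n-2)/(1-rho^2)) = 5.2034 ~ t(6).
Step 5: Two-sided p-value from the t-distribution with 6 df = 0.002008.
Step 6: alpha = 0.05. reject H0.

rho = 0.9048, p = 0.002008, reject H0 at alpha = 0.05.


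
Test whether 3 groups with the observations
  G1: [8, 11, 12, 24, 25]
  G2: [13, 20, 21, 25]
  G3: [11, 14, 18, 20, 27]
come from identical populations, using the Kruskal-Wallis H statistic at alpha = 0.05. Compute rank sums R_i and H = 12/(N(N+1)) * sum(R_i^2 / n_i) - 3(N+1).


Step 1: Combine all N = 14 observations and assign midranks.
sorted (value, group, rank): (8,G1,1), (11,G1,2.5), (11,G3,2.5), (12,G1,4), (13,G2,5), (14,G3,6), (18,G3,7), (20,G2,8.5), (20,G3,8.5), (21,G2,10), (24,G1,11), (25,G1,12.5), (25,G2,12.5), (27,G3,14)
Step 2: Sum ranks within each group.
R_1 = 31 (n_1 = 5)
R_2 = 36 (n_2 = 4)
R_3 = 38 (n_3 = 5)
Step 3: H = 12/(N(N+1)) * sum(R_i^2/n_i) - 3(N+1)
     = 12/(14*15) * (31^2/5 + 36^2/4 + 38^2/5) - 3*15
     = 0.057143 * 805 - 45
     = 1.000000.
Step 4: Ties present; correction factor C = 1 - 18/(14^3 - 14) = 0.993407. Corrected H = 1.000000 / 0.993407 = 1.006637.
Step 5: Under H0, H ~ chi^2(2); p-value = 0.604521.
Step 6: alpha = 0.05. fail to reject H0.

H = 1.0066, df = 2, p = 0.604521, fail to reject H0.


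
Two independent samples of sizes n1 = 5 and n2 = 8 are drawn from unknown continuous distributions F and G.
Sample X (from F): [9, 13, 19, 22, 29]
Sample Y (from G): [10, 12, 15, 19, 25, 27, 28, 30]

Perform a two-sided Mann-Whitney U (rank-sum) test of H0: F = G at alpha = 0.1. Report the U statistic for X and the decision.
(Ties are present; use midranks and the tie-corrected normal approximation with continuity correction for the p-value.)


Step 1: Combine and sort all 13 observations; assign midranks.
sorted (value, group): (9,X), (10,Y), (12,Y), (13,X), (15,Y), (19,X), (19,Y), (22,X), (25,Y), (27,Y), (28,Y), (29,X), (30,Y)
ranks: 9->1, 10->2, 12->3, 13->4, 15->5, 19->6.5, 19->6.5, 22->8, 25->9, 27->10, 28->11, 29->12, 30->13
Step 2: Rank sum for X: R1 = 1 + 4 + 6.5 + 8 + 12 = 31.5.
Step 3: U_X = R1 - n1(n1+1)/2 = 31.5 - 5*6/2 = 31.5 - 15 = 16.5.
       U_Y = n1*n2 - U_X = 40 - 16.5 = 23.5.
Step 4: Ties are present, so use the tie-corrected normal approximation (with continuity correction) for the p-value.
Step 5: p-value = 0.660111; compare to alpha = 0.1. fail to reject H0.

U_X = 16.5, p = 0.660111, fail to reject H0 at alpha = 0.1.


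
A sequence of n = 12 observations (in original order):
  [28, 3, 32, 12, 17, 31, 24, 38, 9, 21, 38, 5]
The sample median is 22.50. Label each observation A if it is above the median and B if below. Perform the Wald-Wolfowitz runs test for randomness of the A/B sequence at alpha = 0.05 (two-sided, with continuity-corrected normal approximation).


Step 1: Compute median = 22.50; label A = above, B = below.
Labels in order: ABABBAAABBAB  (n_A = 6, n_B = 6)
Step 2: Count runs R = 8.
Step 3: Under H0 (random ordering), E[R] = 2*n_A*n_B/(n_A+n_B) + 1 = 2*6*6/12 + 1 = 7.0000.
        Var[R] = 2*n_A*n_B*(2*n_A*n_B - n_A - n_B) / ((n_A+n_B)^2 * (n_A+n_B-1)) = 4320/1584 = 2.7273.
        SD[R] = 1.6514.
Step 4: Continuity-corrected z = (R - 0.5 - E[R]) / SD[R] = (8 - 0.5 - 7.0000) / 1.6514 = 0.3028.
Step 5: Two-sided p-value via normal approximation = 2*(1 - Phi(|z|)) = 0.762069.
Step 6: alpha = 0.05. fail to reject H0.

R = 8, z = 0.3028, p = 0.762069, fail to reject H0.


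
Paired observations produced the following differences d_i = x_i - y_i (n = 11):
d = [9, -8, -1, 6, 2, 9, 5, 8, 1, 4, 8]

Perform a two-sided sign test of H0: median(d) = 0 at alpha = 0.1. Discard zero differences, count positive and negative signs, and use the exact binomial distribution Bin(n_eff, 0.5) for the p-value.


Step 1: Discard zero differences. Original n = 11; n_eff = number of nonzero differences = 11.
Nonzero differences (with sign): +9, -8, -1, +6, +2, +9, +5, +8, +1, +4, +8
Step 2: Count signs: positive = 9, negative = 2.
Step 3: Under H0: P(positive) = 0.5, so the number of positives S ~ Bin(11, 0.5).
Step 4: Two-sided exact p-value = sum of Bin(11,0.5) probabilities at or below the observed probability = 0.065430.
Step 5: alpha = 0.1. reject H0.

n_eff = 11, pos = 9, neg = 2, p = 0.065430, reject H0.


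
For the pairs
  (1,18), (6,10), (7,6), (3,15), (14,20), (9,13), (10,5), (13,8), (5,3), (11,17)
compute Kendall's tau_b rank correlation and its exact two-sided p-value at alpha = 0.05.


Step 1: Enumerate the 45 unordered pairs (i,j) with i<j and classify each by sign(x_j-x_i) * sign(y_j-y_i).
  (1,2):dx=+5,dy=-8->D; (1,3):dx=+6,dy=-12->D; (1,4):dx=+2,dy=-3->D; (1,5):dx=+13,dy=+2->C
  (1,6):dx=+8,dy=-5->D; (1,7):dx=+9,dy=-13->D; (1,8):dx=+12,dy=-10->D; (1,9):dx=+4,dy=-15->D
  (1,10):dx=+10,dy=-1->D; (2,3):dx=+1,dy=-4->D; (2,4):dx=-3,dy=+5->D; (2,5):dx=+8,dy=+10->C
  (2,6):dx=+3,dy=+3->C; (2,7):dx=+4,dy=-5->D; (2,8):dx=+7,dy=-2->D; (2,9):dx=-1,dy=-7->C
  (2,10):dx=+5,dy=+7->C; (3,4):dx=-4,dy=+9->D; (3,5):dx=+7,dy=+14->C; (3,6):dx=+2,dy=+7->C
  (3,7):dx=+3,dy=-1->D; (3,8):dx=+6,dy=+2->C; (3,9):dx=-2,dy=-3->C; (3,10):dx=+4,dy=+11->C
  (4,5):dx=+11,dy=+5->C; (4,6):dx=+6,dy=-2->D; (4,7):dx=+7,dy=-10->D; (4,8):dx=+10,dy=-7->D
  (4,9):dx=+2,dy=-12->D; (4,10):dx=+8,dy=+2->C; (5,6):dx=-5,dy=-7->C; (5,7):dx=-4,dy=-15->C
  (5,8):dx=-1,dy=-12->C; (5,9):dx=-9,dy=-17->C; (5,10):dx=-3,dy=-3->C; (6,7):dx=+1,dy=-8->D
  (6,8):dx=+4,dy=-5->D; (6,9):dx=-4,dy=-10->C; (6,10):dx=+2,dy=+4->C; (7,8):dx=+3,dy=+3->C
  (7,9):dx=-5,dy=-2->C; (7,10):dx=+1,dy=+12->C; (8,9):dx=-8,dy=-5->C; (8,10):dx=-2,dy=+9->D
  (9,10):dx=+6,dy=+14->C
Step 2: C = 24, D = 21, total pairs = 45.
Step 3: tau = (C - D)/(n(n-1)/2) = (24 - 21)/45 = 0.066667.
Step 4: Exact two-sided p-value (enumerate n! = 3628800 permutations of y under H0): p = 0.861801.
Step 5: alpha = 0.05. fail to reject H0.

tau_b = 0.0667 (C=24, D=21), p = 0.861801, fail to reject H0.


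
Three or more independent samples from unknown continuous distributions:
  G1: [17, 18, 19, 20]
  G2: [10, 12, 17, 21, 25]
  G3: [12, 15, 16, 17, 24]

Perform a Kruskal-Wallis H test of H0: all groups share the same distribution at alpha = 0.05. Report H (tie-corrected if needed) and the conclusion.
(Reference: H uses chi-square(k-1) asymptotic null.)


Step 1: Combine all N = 14 observations and assign midranks.
sorted (value, group, rank): (10,G2,1), (12,G2,2.5), (12,G3,2.5), (15,G3,4), (16,G3,5), (17,G1,7), (17,G2,7), (17,G3,7), (18,G1,9), (19,G1,10), (20,G1,11), (21,G2,12), (24,G3,13), (25,G2,14)
Step 2: Sum ranks within each group.
R_1 = 37 (n_1 = 4)
R_2 = 36.5 (n_2 = 5)
R_3 = 31.5 (n_3 = 5)
Step 3: H = 12/(N(N+1)) * sum(R_i^2/n_i) - 3(N+1)
     = 12/(14*15) * (37^2/4 + 36.5^2/5 + 31.5^2/5) - 3*15
     = 0.057143 * 807.15 - 45
     = 1.122857.
Step 4: Ties present; correction factor C = 1 - 30/(14^3 - 14) = 0.989011. Corrected H = 1.122857 / 0.989011 = 1.135333.
Step 5: Under H0, H ~ chi^2(2); p-value = 0.566847.
Step 6: alpha = 0.05. fail to reject H0.

H = 1.1353, df = 2, p = 0.566847, fail to reject H0.
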